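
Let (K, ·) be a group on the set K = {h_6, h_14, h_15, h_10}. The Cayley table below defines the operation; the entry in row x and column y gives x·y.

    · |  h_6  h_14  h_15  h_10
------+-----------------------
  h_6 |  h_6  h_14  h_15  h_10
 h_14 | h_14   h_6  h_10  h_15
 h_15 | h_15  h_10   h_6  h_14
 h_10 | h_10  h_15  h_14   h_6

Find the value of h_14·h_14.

h_6

Read row h_14, column h_14: h_14·h_14 = h_6.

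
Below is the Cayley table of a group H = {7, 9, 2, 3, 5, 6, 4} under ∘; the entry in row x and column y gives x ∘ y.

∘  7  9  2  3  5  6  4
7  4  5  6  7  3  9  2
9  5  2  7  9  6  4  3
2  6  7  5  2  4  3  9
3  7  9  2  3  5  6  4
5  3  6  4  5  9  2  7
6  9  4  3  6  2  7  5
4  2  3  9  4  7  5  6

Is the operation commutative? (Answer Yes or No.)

Yes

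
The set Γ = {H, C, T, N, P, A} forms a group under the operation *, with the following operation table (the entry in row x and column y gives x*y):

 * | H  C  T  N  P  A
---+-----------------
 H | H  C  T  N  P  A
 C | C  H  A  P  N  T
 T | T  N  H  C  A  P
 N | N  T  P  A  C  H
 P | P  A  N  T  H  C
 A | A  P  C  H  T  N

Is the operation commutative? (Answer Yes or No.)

No

N*P = C but P*N = T.
Since N and P do not commute, Γ is not abelian.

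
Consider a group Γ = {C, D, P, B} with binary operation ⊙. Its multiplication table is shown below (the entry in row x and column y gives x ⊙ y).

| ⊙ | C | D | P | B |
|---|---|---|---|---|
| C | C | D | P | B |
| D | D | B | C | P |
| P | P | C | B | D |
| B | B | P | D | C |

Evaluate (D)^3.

P

D^1 = D
D^2 = D ⊙ D = B
D^3 = B ⊙ D = P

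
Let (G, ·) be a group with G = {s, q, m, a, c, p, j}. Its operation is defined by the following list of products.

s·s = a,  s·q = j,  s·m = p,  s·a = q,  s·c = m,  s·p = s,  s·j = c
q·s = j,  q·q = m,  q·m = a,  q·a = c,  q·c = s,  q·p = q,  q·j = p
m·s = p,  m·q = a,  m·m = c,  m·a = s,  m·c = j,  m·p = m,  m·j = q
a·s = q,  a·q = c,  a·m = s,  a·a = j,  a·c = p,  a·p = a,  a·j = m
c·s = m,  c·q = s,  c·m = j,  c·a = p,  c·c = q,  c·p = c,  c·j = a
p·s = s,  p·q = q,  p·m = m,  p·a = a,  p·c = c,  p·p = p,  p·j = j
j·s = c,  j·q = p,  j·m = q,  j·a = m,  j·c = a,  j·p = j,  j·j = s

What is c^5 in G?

j

c^1 = c
c^2 = c·c = q
c^3 = q·c = s
c^4 = s·c = m
c^5 = m·c = j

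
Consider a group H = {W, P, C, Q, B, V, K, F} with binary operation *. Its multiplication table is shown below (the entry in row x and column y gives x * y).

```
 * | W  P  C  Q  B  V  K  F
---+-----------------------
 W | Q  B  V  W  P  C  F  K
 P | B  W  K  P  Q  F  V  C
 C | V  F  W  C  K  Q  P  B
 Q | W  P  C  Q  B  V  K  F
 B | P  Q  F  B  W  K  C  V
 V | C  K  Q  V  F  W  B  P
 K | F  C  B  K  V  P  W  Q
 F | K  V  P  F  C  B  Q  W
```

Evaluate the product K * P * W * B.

K * P = C
C * W = V
V * B = F

F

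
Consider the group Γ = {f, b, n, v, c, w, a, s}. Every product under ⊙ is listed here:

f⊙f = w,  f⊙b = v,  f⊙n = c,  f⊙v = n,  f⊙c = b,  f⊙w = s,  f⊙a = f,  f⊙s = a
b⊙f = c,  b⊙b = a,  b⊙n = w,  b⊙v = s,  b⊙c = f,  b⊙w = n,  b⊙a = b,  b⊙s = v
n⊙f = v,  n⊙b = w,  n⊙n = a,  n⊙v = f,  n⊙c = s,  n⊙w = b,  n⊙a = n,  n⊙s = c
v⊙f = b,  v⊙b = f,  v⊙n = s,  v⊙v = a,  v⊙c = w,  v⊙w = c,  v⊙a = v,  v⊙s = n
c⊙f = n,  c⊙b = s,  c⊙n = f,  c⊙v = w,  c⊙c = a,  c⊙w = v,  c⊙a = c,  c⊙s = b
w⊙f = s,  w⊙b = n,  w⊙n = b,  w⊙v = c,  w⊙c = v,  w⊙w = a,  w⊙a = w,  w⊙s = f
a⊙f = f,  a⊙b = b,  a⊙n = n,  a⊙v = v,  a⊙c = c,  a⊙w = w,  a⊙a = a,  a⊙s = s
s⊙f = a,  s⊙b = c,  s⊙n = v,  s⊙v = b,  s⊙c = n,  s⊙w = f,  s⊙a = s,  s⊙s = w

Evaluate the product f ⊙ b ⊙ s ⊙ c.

s

f ⊙ b = v
v ⊙ s = n
n ⊙ c = s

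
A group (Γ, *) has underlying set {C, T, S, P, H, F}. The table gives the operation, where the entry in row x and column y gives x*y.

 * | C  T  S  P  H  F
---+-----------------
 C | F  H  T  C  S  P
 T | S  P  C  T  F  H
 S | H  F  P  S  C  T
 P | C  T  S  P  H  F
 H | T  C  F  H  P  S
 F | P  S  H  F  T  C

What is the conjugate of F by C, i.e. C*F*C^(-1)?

F

The identity is P. In row C, the entry P sits in column F, so C^(-1) = F.
C*F = P
P*F = F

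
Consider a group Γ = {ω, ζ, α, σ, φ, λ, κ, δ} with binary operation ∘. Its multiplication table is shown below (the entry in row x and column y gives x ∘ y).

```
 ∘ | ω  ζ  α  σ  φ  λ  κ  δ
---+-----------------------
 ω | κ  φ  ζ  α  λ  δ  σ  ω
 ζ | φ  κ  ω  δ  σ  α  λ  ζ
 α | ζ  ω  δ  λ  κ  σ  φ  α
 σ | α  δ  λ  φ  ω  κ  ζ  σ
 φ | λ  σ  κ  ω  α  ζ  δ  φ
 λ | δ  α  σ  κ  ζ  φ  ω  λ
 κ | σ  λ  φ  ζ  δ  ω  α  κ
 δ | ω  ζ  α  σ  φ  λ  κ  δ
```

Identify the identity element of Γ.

The identity e satisfies e ∘ x = x for all x, so its row in the table reproduces the column headers.
Row δ reads: ω, ζ, α, σ, φ, λ, κ, δ — exactly the header order. So δ is the identity.

δ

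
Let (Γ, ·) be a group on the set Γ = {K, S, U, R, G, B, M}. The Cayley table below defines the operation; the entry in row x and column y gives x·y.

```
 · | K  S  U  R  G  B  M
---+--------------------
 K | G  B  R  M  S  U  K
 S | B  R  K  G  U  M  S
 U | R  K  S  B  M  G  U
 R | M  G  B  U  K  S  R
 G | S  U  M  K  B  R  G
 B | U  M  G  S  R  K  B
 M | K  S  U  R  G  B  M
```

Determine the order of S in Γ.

The identity element is M (its row matches the header).
S^1 = S
S^2 = S·S = R
S^3 = R·S = G
S^4 = G·S = U
S^5 = U·S = K
S^6 = K·S = B
S^7 = B·S = M
The first power of S equal to the identity is S^7, so ord(S) = 7.
(Structurally, Γ here is isomorphic to the cyclic group Z_7.)

7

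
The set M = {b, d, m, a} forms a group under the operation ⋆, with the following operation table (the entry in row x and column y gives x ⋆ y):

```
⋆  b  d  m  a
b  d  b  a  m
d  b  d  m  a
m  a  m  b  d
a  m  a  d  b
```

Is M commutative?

Yes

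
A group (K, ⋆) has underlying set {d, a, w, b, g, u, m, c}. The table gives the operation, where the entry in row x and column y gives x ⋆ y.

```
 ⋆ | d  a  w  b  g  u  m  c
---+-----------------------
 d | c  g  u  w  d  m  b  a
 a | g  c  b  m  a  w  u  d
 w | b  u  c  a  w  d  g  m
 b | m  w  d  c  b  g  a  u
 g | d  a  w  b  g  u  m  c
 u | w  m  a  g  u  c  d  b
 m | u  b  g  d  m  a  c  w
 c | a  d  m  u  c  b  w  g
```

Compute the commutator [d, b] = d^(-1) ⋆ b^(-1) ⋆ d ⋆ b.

c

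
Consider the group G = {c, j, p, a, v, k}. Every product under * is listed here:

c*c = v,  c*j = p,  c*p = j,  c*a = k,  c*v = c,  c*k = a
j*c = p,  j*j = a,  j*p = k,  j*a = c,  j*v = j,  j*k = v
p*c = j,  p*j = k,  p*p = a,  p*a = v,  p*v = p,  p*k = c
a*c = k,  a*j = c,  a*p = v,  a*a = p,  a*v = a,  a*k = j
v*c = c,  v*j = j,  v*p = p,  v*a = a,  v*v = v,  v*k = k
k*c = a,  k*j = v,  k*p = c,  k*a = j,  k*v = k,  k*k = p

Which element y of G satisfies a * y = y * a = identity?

First locate the identity: row v matches the header, so v is the identity.
Scan row a for v: a * p = v. Hence a^(-1) = p.

p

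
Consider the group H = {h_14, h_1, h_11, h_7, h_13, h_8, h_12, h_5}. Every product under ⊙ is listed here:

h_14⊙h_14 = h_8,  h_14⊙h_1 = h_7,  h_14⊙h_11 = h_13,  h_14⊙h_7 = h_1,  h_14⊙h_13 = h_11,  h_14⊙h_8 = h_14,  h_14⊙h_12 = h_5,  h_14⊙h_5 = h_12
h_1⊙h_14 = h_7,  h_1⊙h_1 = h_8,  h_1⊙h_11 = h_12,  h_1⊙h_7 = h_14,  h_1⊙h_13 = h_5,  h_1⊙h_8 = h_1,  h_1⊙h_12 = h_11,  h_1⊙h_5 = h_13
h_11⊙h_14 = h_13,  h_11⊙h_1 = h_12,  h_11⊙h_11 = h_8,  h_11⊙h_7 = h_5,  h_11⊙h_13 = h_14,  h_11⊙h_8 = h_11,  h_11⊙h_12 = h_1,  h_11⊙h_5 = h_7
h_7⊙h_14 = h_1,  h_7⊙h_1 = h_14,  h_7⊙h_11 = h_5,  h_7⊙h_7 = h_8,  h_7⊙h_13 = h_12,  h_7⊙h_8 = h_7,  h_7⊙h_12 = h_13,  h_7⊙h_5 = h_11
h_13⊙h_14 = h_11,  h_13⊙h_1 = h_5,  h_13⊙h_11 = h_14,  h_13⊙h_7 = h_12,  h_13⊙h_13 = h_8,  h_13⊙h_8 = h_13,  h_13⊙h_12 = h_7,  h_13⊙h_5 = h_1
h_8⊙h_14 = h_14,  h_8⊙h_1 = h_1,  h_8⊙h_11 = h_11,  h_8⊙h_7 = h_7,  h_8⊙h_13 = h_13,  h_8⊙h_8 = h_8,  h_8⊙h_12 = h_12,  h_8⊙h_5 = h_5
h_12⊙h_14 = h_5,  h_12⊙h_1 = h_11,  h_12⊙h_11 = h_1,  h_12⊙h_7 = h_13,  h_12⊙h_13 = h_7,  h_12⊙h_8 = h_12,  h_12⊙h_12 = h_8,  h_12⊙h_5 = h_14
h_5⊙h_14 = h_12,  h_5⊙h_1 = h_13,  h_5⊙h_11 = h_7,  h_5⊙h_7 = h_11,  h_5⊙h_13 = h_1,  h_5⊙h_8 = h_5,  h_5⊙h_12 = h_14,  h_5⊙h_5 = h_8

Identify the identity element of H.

The identity e satisfies e ⊙ x = x for all x, so its row in the table reproduces the column headers.
Row h_8 reads: h_14, h_1, h_11, h_7, h_13, h_8, h_12, h_5 — exactly the header order. So h_8 is the identity.

h_8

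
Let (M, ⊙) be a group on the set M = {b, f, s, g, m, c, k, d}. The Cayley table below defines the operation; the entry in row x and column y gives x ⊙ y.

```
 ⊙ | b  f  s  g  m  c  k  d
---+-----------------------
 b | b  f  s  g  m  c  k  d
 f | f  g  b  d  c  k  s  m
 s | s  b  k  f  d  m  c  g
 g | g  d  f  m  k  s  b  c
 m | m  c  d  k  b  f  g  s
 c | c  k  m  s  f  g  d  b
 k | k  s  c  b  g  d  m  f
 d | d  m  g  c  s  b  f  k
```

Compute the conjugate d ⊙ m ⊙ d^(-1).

m

The identity is b. In row d, the entry b sits in column c, so d^(-1) = c.
d ⊙ m = s
s ⊙ c = m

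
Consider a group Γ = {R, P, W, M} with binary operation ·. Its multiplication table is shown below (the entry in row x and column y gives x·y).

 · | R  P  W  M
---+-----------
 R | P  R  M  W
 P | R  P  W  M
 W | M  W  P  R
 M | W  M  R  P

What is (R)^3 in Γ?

R^1 = R
R^2 = R·R = P
R^3 = P·R = R

R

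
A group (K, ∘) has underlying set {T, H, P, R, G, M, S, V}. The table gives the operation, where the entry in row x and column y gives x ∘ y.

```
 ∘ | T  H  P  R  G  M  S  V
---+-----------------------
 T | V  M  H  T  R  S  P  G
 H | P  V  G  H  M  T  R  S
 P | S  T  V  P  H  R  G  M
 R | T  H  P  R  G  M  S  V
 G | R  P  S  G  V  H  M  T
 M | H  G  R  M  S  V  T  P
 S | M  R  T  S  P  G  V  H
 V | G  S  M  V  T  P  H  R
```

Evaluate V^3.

V

V^1 = V
V^2 = V ∘ V = R
V^3 = R ∘ V = V
(Structurally, K here is isomorphic to the quaternion group Q_8.)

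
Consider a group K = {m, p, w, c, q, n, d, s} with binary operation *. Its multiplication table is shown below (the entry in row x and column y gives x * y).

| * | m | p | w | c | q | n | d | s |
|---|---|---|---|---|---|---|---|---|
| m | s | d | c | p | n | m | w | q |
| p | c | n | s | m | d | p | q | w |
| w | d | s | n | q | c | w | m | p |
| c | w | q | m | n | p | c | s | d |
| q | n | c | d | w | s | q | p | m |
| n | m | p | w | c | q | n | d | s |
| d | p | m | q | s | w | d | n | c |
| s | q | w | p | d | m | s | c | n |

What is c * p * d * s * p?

c * p = q
q * d = p
p * s = w
w * p = s

s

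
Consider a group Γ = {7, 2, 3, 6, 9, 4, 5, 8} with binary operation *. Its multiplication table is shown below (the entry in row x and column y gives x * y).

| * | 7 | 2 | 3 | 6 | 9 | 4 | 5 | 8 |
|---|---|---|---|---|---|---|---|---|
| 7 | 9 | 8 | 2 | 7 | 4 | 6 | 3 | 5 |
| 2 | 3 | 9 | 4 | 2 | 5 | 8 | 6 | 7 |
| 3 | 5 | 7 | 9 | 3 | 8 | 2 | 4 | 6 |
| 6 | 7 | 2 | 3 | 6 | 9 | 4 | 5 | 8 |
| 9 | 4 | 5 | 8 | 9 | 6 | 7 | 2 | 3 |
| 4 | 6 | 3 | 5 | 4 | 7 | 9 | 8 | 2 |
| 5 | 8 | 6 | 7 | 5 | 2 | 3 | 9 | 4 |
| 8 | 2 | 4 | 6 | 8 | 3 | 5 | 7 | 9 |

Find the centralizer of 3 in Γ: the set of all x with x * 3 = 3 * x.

Compare row 3 with column 3 entry by entry.
9 * 3 = 8 = 3 * 9, so 9 commutes with 3.
4 * 3 = 5 but 3 * 4 = 2, so 4 does not.
Collecting the elements that commute with 3: C(3) = {3, 6, 8, 9}.

{3, 6, 8, 9}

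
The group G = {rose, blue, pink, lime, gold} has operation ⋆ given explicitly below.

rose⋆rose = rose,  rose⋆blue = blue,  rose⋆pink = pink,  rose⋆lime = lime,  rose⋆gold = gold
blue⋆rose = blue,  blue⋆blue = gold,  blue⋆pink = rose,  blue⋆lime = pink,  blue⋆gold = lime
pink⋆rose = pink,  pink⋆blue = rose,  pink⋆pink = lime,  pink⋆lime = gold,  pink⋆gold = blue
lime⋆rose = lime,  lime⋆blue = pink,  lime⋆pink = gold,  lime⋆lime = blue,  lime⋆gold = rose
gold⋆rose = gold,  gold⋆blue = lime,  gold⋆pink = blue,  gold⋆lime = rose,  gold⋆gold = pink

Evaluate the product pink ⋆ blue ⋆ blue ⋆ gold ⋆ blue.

pink ⋆ blue = rose
rose ⋆ blue = blue
blue ⋆ gold = lime
lime ⋆ blue = pink

pink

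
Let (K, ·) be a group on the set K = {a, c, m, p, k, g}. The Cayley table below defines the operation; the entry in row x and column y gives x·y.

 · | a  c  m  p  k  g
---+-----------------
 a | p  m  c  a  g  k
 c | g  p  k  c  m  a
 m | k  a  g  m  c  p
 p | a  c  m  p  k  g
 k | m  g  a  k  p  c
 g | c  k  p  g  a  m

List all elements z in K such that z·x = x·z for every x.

{p}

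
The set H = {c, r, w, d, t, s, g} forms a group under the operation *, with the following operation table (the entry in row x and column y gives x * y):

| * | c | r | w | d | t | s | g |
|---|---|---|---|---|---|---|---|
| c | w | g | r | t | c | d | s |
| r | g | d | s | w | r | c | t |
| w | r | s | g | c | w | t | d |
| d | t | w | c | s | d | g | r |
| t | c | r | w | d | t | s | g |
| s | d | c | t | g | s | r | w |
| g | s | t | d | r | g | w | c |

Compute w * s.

t

Read row w, column s: w * s = t.
(Structurally, H here is isomorphic to the cyclic group Z_7.)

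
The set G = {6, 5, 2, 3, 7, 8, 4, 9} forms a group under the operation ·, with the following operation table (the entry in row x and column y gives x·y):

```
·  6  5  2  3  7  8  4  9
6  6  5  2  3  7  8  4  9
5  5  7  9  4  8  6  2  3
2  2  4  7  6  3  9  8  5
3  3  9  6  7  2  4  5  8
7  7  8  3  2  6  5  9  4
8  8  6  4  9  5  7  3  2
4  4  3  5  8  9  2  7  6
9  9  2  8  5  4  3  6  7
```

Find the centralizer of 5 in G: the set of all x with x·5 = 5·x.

{5, 6, 7, 8}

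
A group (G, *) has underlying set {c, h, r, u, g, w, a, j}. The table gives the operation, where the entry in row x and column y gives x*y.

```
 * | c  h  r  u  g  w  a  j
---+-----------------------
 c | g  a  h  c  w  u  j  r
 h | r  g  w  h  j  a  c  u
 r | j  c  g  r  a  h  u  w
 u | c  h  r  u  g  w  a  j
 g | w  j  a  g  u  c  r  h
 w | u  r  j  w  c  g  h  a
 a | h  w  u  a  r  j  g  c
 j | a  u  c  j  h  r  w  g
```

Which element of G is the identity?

The identity e satisfies e*x = x for all x, so its row in the table reproduces the column headers.
Row u reads: c, h, r, u, g, w, a, j — exactly the header order. So u is the identity.

u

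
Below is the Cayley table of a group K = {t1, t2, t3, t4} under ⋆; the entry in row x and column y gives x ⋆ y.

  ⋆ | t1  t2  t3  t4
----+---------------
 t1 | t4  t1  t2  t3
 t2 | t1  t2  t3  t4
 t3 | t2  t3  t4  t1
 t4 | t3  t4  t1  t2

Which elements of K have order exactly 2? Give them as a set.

Identity is t2. Compute the order of each non-identity element by repeated multiplication:
  t1: t1 → t4 → t3 → t2  (order 4)
  t3: t3 → t4 → t1 → t2  (order 4)
  t4: t4 → t2  (order 2)
Elements of order 2: {t4}.

{t4}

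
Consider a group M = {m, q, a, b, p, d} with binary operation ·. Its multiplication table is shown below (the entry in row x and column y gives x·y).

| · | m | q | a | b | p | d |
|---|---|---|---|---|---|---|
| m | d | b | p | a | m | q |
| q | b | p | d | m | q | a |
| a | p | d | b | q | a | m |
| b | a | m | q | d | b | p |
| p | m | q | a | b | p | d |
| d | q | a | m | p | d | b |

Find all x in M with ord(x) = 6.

Identity is p. Compute the order of each non-identity element by repeated multiplication:
  m: m → d → q → b → a → p  (order 6)
  q: q → p  (order 2)
  a: a → b → q → d → m → p  (order 6)
  b: b → d → p  (order 3)
  d: d → b → p  (order 3)
Elements of order 6: {a, m}.

{a, m}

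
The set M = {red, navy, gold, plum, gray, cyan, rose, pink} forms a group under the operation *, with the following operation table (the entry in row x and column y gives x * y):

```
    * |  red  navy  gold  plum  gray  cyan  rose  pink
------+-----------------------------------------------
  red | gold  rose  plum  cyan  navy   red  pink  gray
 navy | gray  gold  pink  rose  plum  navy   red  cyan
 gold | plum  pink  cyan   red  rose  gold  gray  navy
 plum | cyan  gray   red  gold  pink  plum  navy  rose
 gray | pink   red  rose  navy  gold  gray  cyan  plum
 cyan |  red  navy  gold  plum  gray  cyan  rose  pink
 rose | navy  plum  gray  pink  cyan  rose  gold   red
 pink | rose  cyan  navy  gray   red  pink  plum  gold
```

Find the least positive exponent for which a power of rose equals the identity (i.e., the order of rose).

4

The identity element is cyan (its row matches the header).
rose^1 = rose
rose^2 = rose * rose = gold
rose^3 = gold * rose = gray
rose^4 = gray * rose = cyan
The first power of rose equal to the identity is rose^4, so ord(rose) = 4.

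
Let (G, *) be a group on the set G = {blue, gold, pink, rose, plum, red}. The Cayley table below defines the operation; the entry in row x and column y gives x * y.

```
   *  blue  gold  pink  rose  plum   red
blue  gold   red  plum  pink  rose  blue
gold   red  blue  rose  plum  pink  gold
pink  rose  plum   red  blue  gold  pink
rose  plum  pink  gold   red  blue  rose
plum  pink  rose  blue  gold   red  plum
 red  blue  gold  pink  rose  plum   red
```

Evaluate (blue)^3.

blue^1 = blue
blue^2 = blue * blue = gold
blue^3 = gold * blue = red

red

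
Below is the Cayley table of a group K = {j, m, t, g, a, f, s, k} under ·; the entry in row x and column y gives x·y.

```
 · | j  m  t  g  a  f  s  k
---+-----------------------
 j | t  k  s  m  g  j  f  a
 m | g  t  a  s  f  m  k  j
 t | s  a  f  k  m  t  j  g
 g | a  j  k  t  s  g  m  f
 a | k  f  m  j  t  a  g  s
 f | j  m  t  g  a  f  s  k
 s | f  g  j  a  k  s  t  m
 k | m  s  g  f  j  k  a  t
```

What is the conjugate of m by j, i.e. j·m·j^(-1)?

The identity is f. In row j, the entry f sits in column s, so j^(-1) = s.
j·m = k
k·s = a

a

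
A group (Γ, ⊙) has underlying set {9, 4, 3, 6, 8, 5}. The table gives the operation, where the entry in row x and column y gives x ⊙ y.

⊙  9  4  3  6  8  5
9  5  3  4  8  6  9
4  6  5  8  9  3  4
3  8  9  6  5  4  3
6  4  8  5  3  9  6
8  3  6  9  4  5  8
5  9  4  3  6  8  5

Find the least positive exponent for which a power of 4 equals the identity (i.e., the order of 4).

The identity element is 5 (its row matches the header).
4^1 = 4
4^2 = 4 ⊙ 4 = 5
The first power of 4 equal to the identity is 4^2, so ord(4) = 2.

2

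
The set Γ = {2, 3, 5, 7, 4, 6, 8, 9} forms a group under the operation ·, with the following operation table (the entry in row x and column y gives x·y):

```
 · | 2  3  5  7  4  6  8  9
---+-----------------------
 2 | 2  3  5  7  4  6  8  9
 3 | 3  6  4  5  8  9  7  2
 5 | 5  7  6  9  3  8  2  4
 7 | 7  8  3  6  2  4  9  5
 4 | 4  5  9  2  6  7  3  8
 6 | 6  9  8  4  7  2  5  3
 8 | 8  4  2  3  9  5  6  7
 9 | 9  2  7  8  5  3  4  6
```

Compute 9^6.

6

9^1 = 9
9^2 = 9·9 = 6
9^3 = 6·9 = 3
9^4 = 3·9 = 2
9^5 = 2·9 = 9
9^6 = 9·9 = 6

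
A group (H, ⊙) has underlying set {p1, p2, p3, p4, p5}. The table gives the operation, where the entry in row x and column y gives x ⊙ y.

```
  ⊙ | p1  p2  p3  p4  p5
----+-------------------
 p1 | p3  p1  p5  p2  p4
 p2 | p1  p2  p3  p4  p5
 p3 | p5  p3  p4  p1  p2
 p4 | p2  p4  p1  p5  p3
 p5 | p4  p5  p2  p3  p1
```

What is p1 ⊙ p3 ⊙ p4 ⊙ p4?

p1 ⊙ p3 = p5
p5 ⊙ p4 = p3
p3 ⊙ p4 = p1

p1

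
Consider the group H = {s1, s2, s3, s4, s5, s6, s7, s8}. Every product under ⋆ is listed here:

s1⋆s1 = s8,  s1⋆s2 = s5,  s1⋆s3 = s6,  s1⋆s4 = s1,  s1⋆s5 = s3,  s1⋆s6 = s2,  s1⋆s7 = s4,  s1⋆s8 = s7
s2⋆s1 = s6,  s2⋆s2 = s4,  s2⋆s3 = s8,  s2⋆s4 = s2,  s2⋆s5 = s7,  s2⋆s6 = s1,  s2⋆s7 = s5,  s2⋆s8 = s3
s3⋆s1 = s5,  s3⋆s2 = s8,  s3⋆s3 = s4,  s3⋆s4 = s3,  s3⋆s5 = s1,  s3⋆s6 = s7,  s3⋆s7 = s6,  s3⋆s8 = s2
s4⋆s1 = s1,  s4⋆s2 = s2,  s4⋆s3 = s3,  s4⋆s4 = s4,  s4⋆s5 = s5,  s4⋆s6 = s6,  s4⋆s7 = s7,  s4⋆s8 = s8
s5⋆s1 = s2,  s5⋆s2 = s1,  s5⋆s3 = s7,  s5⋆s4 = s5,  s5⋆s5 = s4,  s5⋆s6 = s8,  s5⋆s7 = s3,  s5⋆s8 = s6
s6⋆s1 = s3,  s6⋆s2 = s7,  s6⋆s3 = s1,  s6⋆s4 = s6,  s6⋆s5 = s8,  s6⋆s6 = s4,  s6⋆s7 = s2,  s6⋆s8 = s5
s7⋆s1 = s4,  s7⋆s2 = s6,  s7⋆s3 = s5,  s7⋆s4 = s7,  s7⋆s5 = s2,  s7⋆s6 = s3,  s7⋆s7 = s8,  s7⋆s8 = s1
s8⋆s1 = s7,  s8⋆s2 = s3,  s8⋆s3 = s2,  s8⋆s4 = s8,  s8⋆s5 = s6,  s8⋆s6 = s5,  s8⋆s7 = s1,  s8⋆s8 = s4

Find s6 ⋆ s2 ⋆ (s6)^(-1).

s3

The identity is s4. In row s6, the entry s4 sits in column s6, so s6^(-1) = s6.
s6 ⋆ s2 = s7
s7 ⋆ s6 = s3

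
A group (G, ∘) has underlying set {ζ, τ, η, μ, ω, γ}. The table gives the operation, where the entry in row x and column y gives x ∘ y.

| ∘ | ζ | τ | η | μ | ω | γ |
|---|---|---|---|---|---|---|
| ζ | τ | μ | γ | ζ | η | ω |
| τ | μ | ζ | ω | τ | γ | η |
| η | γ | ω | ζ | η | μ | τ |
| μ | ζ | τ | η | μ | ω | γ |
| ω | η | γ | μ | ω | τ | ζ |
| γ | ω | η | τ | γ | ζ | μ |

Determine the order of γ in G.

The identity element is μ (its row matches the header).
γ^1 = γ
γ^2 = γ ∘ γ = μ
The first power of γ equal to the identity is γ^2, so ord(γ) = 2.

2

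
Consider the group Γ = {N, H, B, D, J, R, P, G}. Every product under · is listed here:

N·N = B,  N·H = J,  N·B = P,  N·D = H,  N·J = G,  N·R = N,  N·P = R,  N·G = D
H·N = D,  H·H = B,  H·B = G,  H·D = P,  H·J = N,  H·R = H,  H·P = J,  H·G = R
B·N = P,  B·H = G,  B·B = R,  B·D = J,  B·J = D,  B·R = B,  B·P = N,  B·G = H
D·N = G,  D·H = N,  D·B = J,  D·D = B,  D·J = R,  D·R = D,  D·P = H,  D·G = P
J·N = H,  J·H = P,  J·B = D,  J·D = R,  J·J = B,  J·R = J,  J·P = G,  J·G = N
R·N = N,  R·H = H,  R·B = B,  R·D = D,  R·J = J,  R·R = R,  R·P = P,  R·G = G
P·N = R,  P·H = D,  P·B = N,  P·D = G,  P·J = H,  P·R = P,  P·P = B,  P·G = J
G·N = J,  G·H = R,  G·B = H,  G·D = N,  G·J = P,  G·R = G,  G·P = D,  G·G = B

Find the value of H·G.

R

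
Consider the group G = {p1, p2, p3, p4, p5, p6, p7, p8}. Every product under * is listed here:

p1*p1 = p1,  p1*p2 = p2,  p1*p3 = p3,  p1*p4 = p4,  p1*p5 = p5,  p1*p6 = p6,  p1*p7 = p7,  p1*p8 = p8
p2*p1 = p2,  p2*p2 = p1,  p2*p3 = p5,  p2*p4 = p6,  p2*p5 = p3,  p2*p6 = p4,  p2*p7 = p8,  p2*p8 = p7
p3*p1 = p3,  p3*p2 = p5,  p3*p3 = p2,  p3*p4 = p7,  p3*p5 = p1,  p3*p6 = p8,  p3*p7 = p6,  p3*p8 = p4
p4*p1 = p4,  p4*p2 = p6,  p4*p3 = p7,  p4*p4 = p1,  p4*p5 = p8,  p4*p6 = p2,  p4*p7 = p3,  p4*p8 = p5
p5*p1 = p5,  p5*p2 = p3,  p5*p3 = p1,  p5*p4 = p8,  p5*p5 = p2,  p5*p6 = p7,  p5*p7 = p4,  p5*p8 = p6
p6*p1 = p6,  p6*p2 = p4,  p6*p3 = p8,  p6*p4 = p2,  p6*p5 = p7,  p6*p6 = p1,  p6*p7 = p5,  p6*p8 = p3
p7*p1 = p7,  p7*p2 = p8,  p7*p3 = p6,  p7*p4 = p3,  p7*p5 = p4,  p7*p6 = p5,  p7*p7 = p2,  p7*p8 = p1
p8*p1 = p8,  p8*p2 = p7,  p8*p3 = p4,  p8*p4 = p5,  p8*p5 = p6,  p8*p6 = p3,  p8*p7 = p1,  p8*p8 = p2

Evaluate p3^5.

p3

p3^1 = p3
p3^2 = p3*p3 = p2
p3^3 = p2*p3 = p5
p3^4 = p5*p3 = p1
p3^5 = p1*p3 = p3
(Structurally, G here is isomorphic to Z_2 x Z_4.)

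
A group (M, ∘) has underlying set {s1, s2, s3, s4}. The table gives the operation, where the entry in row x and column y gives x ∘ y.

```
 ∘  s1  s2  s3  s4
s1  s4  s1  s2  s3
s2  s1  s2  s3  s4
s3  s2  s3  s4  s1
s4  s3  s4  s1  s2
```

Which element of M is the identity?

s2

The identity e satisfies e ∘ x = x for all x, so its row in the table reproduces the column headers.
Row s2 reads: s1, s2, s3, s4 — exactly the header order. So s2 is the identity.
(Structurally, M here is isomorphic to the cyclic group Z_4.)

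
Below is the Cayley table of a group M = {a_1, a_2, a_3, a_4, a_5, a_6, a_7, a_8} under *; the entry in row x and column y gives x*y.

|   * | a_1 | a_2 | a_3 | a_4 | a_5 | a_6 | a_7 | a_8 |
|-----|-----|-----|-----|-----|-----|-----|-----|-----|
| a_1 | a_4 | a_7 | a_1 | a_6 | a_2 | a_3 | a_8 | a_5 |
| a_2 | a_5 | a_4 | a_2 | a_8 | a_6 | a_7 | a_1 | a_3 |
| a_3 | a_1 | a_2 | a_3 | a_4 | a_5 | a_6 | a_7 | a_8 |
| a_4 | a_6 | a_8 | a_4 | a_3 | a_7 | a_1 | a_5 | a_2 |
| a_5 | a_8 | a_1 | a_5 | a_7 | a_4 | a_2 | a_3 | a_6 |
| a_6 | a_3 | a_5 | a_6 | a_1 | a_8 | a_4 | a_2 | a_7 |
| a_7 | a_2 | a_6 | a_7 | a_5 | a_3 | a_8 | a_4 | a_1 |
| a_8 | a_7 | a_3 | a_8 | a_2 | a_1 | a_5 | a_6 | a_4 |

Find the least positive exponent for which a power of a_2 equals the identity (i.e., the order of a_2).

The identity element is a_3 (its row matches the header).
a_2^1 = a_2
a_2^2 = a_2*a_2 = a_4
a_2^3 = a_4*a_2 = a_8
a_2^4 = a_8*a_2 = a_3
The first power of a_2 equal to the identity is a_2^4, so ord(a_2) = 4.

4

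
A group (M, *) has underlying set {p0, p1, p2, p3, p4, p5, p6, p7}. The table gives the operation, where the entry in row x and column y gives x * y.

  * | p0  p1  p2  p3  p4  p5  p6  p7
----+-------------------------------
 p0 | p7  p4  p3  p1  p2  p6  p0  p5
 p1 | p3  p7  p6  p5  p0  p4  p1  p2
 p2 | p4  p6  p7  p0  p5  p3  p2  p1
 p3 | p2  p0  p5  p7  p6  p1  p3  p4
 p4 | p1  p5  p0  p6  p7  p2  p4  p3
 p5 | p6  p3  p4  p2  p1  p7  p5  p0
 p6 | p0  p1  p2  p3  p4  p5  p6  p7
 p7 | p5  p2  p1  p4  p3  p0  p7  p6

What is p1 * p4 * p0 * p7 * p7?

p1 * p4 = p0
p0 * p0 = p7
p7 * p7 = p6
p6 * p7 = p7
(Structurally, M here is isomorphic to the quaternion group Q_8.)

p7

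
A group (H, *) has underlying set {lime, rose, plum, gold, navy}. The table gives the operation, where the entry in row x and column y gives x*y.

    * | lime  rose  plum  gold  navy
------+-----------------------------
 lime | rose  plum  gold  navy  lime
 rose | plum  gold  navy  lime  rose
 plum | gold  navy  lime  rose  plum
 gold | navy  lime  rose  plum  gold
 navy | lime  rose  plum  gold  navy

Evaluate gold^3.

rose

gold^1 = gold
gold^2 = gold*gold = plum
gold^3 = plum*gold = rose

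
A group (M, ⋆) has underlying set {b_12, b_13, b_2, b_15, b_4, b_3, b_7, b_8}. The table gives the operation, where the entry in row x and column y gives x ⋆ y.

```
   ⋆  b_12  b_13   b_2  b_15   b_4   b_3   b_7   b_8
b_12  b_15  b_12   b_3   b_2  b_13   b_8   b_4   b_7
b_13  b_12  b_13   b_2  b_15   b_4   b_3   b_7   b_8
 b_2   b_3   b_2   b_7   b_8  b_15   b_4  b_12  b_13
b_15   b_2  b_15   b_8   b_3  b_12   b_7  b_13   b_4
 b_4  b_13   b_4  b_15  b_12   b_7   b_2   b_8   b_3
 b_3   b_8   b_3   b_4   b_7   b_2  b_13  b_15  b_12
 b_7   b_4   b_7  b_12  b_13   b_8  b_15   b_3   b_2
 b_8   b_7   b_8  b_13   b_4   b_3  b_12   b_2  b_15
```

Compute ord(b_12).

The identity element is b_13 (its row matches the header).
b_12^1 = b_12
b_12^2 = b_12 ⋆ b_12 = b_15
b_12^3 = b_15 ⋆ b_12 = b_2
b_12^4 = b_2 ⋆ b_12 = b_3
b_12^5 = b_3 ⋆ b_12 = b_8
b_12^6 = b_8 ⋆ b_12 = b_7
b_12^7 = b_7 ⋆ b_12 = b_4
b_12^8 = b_4 ⋆ b_12 = b_13
The first power of b_12 equal to the identity is b_12^8, so ord(b_12) = 8.

8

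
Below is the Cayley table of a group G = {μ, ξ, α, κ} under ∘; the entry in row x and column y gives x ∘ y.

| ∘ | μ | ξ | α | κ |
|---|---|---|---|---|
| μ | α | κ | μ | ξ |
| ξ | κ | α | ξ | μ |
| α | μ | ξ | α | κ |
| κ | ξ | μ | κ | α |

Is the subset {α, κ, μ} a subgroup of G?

μ ∘ κ = ξ, which is not in {α, κ, μ}.
The subset is not closed under ∘, so it is not a subgroup.

No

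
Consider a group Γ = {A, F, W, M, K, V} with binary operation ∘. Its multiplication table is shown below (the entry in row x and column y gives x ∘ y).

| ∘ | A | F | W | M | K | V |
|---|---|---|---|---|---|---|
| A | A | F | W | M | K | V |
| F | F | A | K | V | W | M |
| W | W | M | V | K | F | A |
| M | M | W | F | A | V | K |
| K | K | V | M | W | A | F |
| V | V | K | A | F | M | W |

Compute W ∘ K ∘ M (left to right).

V

W ∘ K = F
F ∘ M = V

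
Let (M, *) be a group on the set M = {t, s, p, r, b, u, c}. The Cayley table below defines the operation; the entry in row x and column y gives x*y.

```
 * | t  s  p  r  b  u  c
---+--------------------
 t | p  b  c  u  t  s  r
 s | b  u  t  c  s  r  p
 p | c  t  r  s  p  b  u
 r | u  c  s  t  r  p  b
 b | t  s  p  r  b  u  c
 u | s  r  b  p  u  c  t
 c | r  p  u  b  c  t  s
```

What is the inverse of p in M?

u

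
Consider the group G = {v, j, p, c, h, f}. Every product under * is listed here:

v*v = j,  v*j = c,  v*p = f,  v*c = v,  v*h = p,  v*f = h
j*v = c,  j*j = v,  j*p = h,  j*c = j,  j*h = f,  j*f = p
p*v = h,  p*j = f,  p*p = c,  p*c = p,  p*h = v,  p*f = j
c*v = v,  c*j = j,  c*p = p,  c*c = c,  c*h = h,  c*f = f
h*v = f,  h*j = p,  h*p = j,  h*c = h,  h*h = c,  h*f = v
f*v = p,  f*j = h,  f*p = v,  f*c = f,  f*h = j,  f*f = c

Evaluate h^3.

h

h^1 = h
h^2 = h * h = c
h^3 = c * h = h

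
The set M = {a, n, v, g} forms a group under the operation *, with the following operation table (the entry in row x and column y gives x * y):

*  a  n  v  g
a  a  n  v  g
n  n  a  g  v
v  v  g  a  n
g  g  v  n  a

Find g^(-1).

First locate the identity: row a matches the header, so a is the identity.
Scan row g for a: g * g = a. Hence g^(-1) = g.
(Structurally, M here is isomorphic to the Klein four-group V_4.)

g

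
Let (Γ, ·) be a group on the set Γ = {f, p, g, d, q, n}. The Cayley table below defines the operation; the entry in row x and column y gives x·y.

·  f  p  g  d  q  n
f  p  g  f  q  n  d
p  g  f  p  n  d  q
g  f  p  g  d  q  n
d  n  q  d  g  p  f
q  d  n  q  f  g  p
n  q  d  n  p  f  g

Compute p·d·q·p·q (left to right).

p·d = n
n·q = f
f·p = g
g·q = q

q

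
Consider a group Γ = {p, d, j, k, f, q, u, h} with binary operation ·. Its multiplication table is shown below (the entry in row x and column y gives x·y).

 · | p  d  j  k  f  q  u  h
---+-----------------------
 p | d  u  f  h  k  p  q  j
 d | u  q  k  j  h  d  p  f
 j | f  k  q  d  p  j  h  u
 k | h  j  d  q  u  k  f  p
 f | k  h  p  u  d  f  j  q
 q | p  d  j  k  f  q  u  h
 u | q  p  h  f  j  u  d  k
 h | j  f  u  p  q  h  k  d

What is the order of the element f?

The identity element is q (its row matches the header).
f^1 = f
f^2 = f·f = d
f^3 = d·f = h
f^4 = h·f = q
The first power of f equal to the identity is f^4, so ord(f) = 4.

4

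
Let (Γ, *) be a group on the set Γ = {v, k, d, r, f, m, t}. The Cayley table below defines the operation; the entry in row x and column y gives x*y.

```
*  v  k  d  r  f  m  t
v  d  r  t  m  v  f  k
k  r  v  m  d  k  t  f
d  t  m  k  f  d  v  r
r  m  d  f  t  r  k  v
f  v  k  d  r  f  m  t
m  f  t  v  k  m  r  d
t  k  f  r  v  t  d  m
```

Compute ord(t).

The identity element is f (its row matches the header).
t^1 = t
t^2 = t*t = m
t^3 = m*t = d
t^4 = d*t = r
t^5 = r*t = v
t^6 = v*t = k
t^7 = k*t = f
The first power of t equal to the identity is t^7, so ord(t) = 7.
(Structurally, Γ here is isomorphic to the cyclic group Z_7.)

7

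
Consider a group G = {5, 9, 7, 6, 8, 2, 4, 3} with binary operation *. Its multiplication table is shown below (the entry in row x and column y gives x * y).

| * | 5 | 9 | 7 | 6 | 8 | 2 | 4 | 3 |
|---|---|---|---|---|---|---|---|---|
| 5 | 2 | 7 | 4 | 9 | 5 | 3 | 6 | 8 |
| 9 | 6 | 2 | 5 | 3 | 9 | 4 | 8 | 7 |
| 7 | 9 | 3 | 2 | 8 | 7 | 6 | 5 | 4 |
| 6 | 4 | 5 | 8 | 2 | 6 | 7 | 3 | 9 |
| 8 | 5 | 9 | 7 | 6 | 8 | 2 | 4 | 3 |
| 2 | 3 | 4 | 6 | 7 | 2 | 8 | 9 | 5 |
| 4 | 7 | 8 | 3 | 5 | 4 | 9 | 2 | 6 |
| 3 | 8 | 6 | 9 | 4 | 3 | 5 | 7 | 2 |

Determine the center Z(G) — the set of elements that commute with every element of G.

An element z is central iff its row equals its column in the table.
For 6: 6 * 9 = 5 ≠ 3 = 9 * 6, so 6 ∉ Z.
Checking each element this way leaves Z(G) = {2, 8}.

{2, 8}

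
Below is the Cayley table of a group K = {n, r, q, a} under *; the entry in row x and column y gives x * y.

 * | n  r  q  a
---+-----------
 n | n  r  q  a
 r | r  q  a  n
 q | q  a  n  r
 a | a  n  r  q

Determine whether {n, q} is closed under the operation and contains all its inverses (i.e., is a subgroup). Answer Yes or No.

{n, q} contains the identity n.
Checking products: every product of two elements of {n, q} (read from the table) lies in {n, q}, so the set is closed.
In a finite group, a nonempty closed subset is a subgroup. So {n, q} ≤ K.
(Structurally, K here is isomorphic to the cyclic group Z_4.)

Yes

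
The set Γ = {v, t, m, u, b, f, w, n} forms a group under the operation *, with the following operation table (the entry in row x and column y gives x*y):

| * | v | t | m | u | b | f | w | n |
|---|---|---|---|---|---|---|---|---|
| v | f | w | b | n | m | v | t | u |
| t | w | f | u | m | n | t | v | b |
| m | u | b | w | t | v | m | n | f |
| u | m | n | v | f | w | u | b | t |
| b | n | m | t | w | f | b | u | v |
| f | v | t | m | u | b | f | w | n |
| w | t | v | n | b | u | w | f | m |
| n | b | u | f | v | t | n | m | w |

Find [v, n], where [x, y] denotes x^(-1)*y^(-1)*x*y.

Identity is f; from the table v^(-1) = v and n^(-1) = m.
v*m = b
b*v = n
n*n = w

w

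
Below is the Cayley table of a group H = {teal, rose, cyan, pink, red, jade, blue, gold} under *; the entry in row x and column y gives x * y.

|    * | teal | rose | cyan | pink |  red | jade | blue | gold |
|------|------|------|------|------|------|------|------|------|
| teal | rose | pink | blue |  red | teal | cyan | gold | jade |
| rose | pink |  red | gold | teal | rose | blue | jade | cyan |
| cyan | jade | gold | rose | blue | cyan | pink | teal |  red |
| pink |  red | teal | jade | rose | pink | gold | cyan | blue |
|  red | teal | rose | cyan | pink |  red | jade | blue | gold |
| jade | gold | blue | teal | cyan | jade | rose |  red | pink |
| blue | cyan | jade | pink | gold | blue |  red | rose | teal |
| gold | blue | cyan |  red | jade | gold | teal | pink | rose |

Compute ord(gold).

4

The identity element is red (its row matches the header).
gold^1 = gold
gold^2 = gold * gold = rose
gold^3 = rose * gold = cyan
gold^4 = cyan * gold = red
The first power of gold equal to the identity is gold^4, so ord(gold) = 4.
(Structurally, H here is isomorphic to the quaternion group Q_8.)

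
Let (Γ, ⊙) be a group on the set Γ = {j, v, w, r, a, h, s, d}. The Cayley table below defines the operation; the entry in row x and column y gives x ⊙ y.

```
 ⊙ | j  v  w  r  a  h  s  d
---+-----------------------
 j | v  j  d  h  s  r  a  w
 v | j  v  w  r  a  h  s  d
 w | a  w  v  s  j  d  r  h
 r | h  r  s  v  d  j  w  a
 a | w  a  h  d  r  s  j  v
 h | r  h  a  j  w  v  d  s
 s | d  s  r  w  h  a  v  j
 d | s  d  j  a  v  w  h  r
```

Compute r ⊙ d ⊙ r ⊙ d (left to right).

r ⊙ d = a
a ⊙ r = d
d ⊙ d = r

r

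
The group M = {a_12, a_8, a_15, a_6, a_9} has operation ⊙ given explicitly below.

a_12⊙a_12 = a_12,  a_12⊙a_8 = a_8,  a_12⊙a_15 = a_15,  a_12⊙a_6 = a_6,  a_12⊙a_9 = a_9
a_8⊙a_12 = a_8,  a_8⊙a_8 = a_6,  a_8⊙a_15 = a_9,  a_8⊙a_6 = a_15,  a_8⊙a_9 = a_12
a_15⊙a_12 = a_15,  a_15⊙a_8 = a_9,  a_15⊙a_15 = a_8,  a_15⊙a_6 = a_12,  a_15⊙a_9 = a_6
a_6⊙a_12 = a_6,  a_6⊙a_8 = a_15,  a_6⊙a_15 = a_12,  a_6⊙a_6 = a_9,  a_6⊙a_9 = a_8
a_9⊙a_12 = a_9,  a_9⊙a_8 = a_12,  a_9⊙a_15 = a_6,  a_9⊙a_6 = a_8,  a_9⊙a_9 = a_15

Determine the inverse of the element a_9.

a_8

First locate the identity: row a_12 matches the header, so a_12 is the identity.
Scan row a_9 for a_12: a_9 ⊙ a_8 = a_12. Hence a_9^(-1) = a_8.
(Structurally, M here is isomorphic to the cyclic group Z_5.)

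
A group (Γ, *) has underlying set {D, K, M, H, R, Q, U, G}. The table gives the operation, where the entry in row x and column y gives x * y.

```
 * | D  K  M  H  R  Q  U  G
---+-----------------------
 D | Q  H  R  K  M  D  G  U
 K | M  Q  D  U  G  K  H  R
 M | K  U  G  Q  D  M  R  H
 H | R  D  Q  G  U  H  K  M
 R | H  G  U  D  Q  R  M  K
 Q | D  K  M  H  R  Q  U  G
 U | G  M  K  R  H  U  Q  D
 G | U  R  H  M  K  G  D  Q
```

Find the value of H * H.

Read row H, column H: H * H = G.

G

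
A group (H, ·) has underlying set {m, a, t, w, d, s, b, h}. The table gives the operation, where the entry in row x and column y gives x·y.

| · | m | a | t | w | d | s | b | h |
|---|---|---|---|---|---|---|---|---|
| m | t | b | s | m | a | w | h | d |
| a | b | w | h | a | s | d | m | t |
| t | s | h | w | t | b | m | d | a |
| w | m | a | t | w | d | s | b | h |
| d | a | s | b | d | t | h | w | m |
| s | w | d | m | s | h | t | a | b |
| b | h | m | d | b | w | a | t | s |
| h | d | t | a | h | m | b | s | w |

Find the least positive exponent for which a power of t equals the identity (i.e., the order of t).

2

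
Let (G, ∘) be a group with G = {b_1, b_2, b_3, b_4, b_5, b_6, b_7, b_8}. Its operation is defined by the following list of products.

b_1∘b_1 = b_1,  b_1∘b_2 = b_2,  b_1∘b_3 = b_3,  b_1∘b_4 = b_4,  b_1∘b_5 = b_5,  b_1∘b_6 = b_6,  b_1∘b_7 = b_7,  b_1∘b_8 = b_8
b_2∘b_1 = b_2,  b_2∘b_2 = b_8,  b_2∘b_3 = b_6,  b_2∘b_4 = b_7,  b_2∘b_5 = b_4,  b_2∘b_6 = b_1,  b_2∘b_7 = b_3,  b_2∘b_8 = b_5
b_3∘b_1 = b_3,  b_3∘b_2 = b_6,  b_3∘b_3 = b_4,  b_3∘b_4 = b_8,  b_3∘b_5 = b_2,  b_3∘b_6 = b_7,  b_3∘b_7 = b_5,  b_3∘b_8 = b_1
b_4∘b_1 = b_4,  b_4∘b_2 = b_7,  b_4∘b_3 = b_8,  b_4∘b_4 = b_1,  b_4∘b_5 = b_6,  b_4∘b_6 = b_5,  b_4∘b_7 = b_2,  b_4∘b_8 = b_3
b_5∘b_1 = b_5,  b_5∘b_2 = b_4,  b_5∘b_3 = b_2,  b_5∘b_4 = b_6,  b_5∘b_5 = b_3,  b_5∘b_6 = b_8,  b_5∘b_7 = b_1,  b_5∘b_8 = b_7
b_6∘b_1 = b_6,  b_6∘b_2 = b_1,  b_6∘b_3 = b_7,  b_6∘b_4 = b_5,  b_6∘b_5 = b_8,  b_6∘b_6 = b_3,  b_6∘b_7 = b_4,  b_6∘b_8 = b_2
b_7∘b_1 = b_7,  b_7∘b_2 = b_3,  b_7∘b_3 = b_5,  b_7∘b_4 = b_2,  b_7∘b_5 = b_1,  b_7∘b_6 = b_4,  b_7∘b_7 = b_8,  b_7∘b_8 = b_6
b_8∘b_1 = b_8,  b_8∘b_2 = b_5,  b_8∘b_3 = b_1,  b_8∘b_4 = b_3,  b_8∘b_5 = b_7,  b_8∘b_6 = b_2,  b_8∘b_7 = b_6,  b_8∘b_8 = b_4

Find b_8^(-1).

b_3

First locate the identity: row b_1 matches the header, so b_1 is the identity.
Scan row b_8 for b_1: b_8 ∘ b_3 = b_1. Hence b_8^(-1) = b_3.
(Structurally, G here is isomorphic to the cyclic group Z_8.)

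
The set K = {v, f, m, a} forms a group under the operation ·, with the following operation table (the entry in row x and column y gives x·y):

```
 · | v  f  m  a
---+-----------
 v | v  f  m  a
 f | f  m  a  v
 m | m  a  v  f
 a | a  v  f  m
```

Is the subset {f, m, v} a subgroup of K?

m·f = a, which is not in {f, m, v}.
The subset is not closed under ·, so it is not a subgroup.
(Structurally, K here is isomorphic to the cyclic group Z_4.)

No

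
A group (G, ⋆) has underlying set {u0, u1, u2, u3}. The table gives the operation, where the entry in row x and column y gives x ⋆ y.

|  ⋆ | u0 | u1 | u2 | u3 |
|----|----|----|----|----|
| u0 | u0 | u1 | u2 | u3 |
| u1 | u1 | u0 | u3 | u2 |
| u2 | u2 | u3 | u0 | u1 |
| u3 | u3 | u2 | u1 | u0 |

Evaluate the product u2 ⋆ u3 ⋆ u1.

u0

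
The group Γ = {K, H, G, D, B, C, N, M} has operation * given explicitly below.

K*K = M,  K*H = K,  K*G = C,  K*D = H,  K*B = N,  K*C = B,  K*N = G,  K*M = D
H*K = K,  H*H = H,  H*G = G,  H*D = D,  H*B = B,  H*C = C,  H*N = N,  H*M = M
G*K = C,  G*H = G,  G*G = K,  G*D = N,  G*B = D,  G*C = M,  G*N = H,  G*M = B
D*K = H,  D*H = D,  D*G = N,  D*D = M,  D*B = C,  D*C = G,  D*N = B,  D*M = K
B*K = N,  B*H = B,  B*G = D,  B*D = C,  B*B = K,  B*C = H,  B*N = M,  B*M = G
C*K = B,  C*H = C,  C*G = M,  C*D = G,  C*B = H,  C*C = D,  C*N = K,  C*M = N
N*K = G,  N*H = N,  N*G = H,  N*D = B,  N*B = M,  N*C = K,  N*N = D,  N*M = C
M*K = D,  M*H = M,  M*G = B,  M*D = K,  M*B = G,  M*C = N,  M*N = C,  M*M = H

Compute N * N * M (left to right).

K

N * N = D
D * M = K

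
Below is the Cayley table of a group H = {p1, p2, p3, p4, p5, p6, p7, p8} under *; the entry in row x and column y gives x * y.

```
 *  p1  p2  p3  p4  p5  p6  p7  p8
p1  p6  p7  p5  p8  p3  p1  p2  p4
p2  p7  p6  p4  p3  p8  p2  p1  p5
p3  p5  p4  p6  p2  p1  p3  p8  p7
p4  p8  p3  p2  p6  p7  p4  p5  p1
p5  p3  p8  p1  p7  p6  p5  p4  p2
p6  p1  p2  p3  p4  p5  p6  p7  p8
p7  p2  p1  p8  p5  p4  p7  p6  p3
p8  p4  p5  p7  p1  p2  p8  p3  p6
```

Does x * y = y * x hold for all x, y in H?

Yes

Check whether the table is symmetric across its main diagonal.
Every entry (row x, col y) equals the entry (row y, col x), so H is abelian.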